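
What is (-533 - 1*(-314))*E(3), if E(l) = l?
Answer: -657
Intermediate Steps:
(-533 - 1*(-314))*E(3) = (-533 - 1*(-314))*3 = (-533 + 314)*3 = -219*3 = -657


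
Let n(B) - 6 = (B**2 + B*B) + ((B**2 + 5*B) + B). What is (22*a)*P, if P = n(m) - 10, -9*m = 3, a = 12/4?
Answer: -374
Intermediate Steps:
a = 3 (a = 12*(1/4) = 3)
m = -1/3 (m = -1/9*3 = -1/3 ≈ -0.33333)
n(B) = 6 + 3*B**2 + 6*B (n(B) = 6 + ((B**2 + B*B) + ((B**2 + 5*B) + B)) = 6 + ((B**2 + B**2) + (B**2 + 6*B)) = 6 + (2*B**2 + (B**2 + 6*B)) = 6 + (3*B**2 + 6*B) = 6 + 3*B**2 + 6*B)
P = -17/3 (P = (6 + 3*(-1/3)**2 + 6*(-1/3)) - 10 = (6 + 3*(1/9) - 2) - 10 = (6 + 1/3 - 2) - 10 = 13/3 - 10 = -17/3 ≈ -5.6667)
(22*a)*P = (22*3)*(-17/3) = 66*(-17/3) = -374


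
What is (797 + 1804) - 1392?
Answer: 1209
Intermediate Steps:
(797 + 1804) - 1392 = 2601 - 1392 = 1209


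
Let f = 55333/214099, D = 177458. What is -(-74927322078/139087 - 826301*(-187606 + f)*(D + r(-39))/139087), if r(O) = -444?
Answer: -451920581486082086364/2290645201 ≈ -1.9729e+11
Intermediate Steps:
f = 55333/214099 (f = 55333*(1/214099) = 55333/214099 ≈ 0.25845)
-(-74927322078/139087 - 826301*(-187606 + f)*(D + r(-39))/139087) = -(-74927322078/139087 - 826301*(-187606 + 55333/214099)*(177458 - 444)/139087) = -826301/((-139087/(-40166201661/214099*177014 + 357*254))) = -826301/((-139087/(-7109980020820254/214099 + 90678))) = -826301/((-139087/(-7109960606751132/214099))) = -826301/((-139087*(-214099/7109960606751132))) = -826301/2290645201/546920046673164 = -826301*546920046673164/2290645201 = -451920581486082086364/2290645201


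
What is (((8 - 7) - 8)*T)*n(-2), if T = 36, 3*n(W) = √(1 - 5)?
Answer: -168*I ≈ -168.0*I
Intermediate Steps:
n(W) = 2*I/3 (n(W) = √(1 - 5)/3 = √(-4)/3 = (2*I)/3 = 2*I/3)
(((8 - 7) - 8)*T)*n(-2) = (((8 - 7) - 8)*36)*(2*I/3) = ((1 - 8)*36)*(2*I/3) = (-7*36)*(2*I/3) = -168*I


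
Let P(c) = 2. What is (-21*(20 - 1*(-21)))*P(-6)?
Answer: -1722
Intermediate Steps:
(-21*(20 - 1*(-21)))*P(-6) = -21*(20 - 1*(-21))*2 = -21*(20 + 21)*2 = -21*41*2 = -861*2 = -1722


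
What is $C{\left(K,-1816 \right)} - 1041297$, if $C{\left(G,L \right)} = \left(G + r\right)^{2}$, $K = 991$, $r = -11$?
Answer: $-80897$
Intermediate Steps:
$C{\left(G,L \right)} = \left(-11 + G\right)^{2}$ ($C{\left(G,L \right)} = \left(G - 11\right)^{2} = \left(-11 + G\right)^{2}$)
$C{\left(K,-1816 \right)} - 1041297 = \left(-11 + 991\right)^{2} - 1041297 = 980^{2} - 1041297 = 960400 - 1041297 = -80897$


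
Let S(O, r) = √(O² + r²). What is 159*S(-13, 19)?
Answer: 159*√530 ≈ 3660.5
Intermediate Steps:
159*S(-13, 19) = 159*√((-13)² + 19²) = 159*√(169 + 361) = 159*√530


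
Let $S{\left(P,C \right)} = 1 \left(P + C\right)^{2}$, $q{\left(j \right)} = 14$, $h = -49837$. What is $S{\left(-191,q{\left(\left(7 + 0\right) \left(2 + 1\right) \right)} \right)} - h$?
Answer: $81166$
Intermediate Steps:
$S{\left(P,C \right)} = \left(C + P\right)^{2}$ ($S{\left(P,C \right)} = 1 \left(C + P\right)^{2} = \left(C + P\right)^{2}$)
$S{\left(-191,q{\left(\left(7 + 0\right) \left(2 + 1\right) \right)} \right)} - h = \left(14 - 191\right)^{2} - -49837 = \left(-177\right)^{2} + 49837 = 31329 + 49837 = 81166$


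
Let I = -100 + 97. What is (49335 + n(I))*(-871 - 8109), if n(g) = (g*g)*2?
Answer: -443189940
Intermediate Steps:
I = -3
n(g) = 2*g² (n(g) = g²*2 = 2*g²)
(49335 + n(I))*(-871 - 8109) = (49335 + 2*(-3)²)*(-871 - 8109) = (49335 + 2*9)*(-8980) = (49335 + 18)*(-8980) = 49353*(-8980) = -443189940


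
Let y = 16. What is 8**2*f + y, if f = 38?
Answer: 2448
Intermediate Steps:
8**2*f + y = 8**2*38 + 16 = 64*38 + 16 = 2432 + 16 = 2448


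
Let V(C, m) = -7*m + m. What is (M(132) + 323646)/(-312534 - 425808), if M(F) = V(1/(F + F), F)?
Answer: -53809/123057 ≈ -0.43727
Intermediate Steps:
V(C, m) = -6*m
M(F) = -6*F
(M(132) + 323646)/(-312534 - 425808) = (-6*132 + 323646)/(-312534 - 425808) = (-792 + 323646)/(-738342) = 322854*(-1/738342) = -53809/123057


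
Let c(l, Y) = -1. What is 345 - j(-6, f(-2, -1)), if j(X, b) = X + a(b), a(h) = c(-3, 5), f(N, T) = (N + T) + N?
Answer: 352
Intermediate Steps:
f(N, T) = T + 2*N
a(h) = -1
j(X, b) = -1 + X (j(X, b) = X - 1 = -1 + X)
345 - j(-6, f(-2, -1)) = 345 - (-1 - 6) = 345 - 1*(-7) = 345 + 7 = 352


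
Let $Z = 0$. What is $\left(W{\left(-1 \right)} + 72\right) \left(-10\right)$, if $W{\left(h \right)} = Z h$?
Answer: $-720$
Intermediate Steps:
$W{\left(h \right)} = 0$ ($W{\left(h \right)} = 0 h = 0$)
$\left(W{\left(-1 \right)} + 72\right) \left(-10\right) = \left(0 + 72\right) \left(-10\right) = 72 \left(-10\right) = -720$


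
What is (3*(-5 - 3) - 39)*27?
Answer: -1701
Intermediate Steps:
(3*(-5 - 3) - 39)*27 = (3*(-8) - 39)*27 = (-24 - 39)*27 = -63*27 = -1701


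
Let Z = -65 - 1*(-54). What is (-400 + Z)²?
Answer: 168921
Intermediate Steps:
Z = -11 (Z = -65 + 54 = -11)
(-400 + Z)² = (-400 - 11)² = (-411)² = 168921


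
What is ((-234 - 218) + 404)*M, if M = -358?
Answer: 17184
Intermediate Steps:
((-234 - 218) + 404)*M = ((-234 - 218) + 404)*(-358) = (-452 + 404)*(-358) = -48*(-358) = 17184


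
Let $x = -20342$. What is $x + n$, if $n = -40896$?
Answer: $-61238$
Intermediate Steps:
$x + n = -20342 - 40896 = -61238$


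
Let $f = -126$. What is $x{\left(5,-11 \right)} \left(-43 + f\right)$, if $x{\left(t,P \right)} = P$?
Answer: $1859$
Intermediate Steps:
$x{\left(5,-11 \right)} \left(-43 + f\right) = - 11 \left(-43 - 126\right) = \left(-11\right) \left(-169\right) = 1859$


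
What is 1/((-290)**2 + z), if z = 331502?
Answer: 1/415602 ≈ 2.4061e-6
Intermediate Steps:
1/((-290)**2 + z) = 1/((-290)**2 + 331502) = 1/(84100 + 331502) = 1/415602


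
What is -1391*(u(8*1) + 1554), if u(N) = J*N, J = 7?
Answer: -2239510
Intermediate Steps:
u(N) = 7*N
-1391*(u(8*1) + 1554) = -1391*(7*(8*1) + 1554) = -1391*(7*8 + 1554) = -1391*(56 + 1554) = -1391*1610 = -2239510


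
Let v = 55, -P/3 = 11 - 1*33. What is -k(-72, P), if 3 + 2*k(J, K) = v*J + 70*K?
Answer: -657/2 ≈ -328.50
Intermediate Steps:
P = 66 (P = -3*(11 - 1*33) = -3*(11 - 33) = -3*(-22) = 66)
k(J, K) = -3/2 + 35*K + 55*J/2 (k(J, K) = -3/2 + (55*J + 70*K)/2 = -3/2 + (35*K + 55*J/2) = -3/2 + 35*K + 55*J/2)
-k(-72, P) = -(-3/2 + 35*66 + (55/2)*(-72)) = -(-3/2 + 2310 - 1980) = -1*657/2 = -657/2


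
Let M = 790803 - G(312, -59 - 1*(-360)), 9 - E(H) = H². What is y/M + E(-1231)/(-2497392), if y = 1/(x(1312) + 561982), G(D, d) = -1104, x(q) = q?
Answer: 7041279774259073/11604456111802041 ≈ 0.60677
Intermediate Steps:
y = 1/563294 (y = 1/(1312 + 561982) = 1/563294 ≈ 1.7753e-6)
E(H) = 9 - H²
M = 791907 (M = 790803 - 1*(-1104) = 790803 + 1104 = 791907)
y/M + E(-1231)/(-2497392) = (1/563294)/791907 + (9 - 1*(-1231)²)/(-2497392) = (1/563294)*(1/791907) + (9 - 1*1515361)*(-1/2497392) = 1/446076461658 + (9 - 1515361)*(-1/2497392) = 1/446076461658 - 1515352*(-1/2497392) = 1/446076461658 + 189419/312174 = 7041279774259073/11604456111802041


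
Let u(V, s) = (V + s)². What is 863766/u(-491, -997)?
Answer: 47987/123008 ≈ 0.39011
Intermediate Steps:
863766/u(-491, -997) = 863766/((-491 - 997)²) = 863766/((-1488)²) = 863766/2214144 = 863766*(1/2214144) = 47987/123008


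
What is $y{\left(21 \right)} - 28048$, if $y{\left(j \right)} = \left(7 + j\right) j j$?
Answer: $-15700$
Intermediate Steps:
$y{\left(j \right)} = j^{2} \left(7 + j\right)$ ($y{\left(j \right)} = \left(7 + j\right) j^{2} = j^{2} \left(7 + j\right)$)
$y{\left(21 \right)} - 28048 = 21^{2} \left(7 + 21\right) - 28048 = 441 \cdot 28 - 28048 = 12348 - 28048 = -15700$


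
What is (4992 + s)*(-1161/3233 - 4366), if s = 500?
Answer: -77527482988/3233 ≈ -2.3980e+7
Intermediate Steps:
(4992 + s)*(-1161/3233 - 4366) = (4992 + 500)*(-1161/3233 - 4366) = 5492*(-1161*1/3233 - 4366) = 5492*(-1161/3233 - 4366) = 5492*(-14116439/3233) = -77527482988/3233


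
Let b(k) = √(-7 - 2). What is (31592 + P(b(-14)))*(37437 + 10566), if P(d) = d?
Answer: 1516510776 + 144009*I ≈ 1.5165e+9 + 1.4401e+5*I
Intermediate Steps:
b(k) = 3*I (b(k) = √(-9) = 3*I)
(31592 + P(b(-14)))*(37437 + 10566) = (31592 + 3*I)*(37437 + 10566) = (31592 + 3*I)*48003 = 1516510776 + 144009*I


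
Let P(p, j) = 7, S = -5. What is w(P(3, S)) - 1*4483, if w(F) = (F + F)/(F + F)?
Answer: -4482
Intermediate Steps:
w(F) = 1 (w(F) = (2*F)/((2*F)) = (2*F)*(1/(2*F)) = 1)
w(P(3, S)) - 1*4483 = 1 - 1*4483 = 1 - 4483 = -4482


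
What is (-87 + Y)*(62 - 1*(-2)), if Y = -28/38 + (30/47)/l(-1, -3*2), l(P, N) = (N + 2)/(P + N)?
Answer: -4950496/893 ≈ -5543.7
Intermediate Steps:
l(P, N) = (2 + N)/(N + P)
Y = 679/1786 (Y = -28/38 + (30/47)/(((2 - 3*2)/(-3*2 - 1))) = -28*1/38 + (30*(1/47))/(((2 - 6)/(-6 - 1))) = -14/19 + 30/(47*((-4/(-7)))) = -14/19 + 30/(47*((-⅐*(-4)))) = -14/19 + 30/(47*(4/7)) = -14/19 + (30/47)*(7/4) = -14/19 + 105/94 = 679/1786 ≈ 0.38018)
(-87 + Y)*(62 - 1*(-2)) = (-87 + 679/1786)*(62 - 1*(-2)) = -154703*(62 + 2)/1786 = -154703/1786*64 = -4950496/893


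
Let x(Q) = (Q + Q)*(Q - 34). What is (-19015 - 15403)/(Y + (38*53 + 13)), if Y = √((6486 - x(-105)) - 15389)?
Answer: -34882643/2073411 + 17209*I*√38093/2073411 ≈ -16.824 + 1.6199*I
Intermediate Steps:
x(Q) = 2*Q*(-34 + Q) (x(Q) = (2*Q)*(-34 + Q) = 2*Q*(-34 + Q))
Y = I*√38093 (Y = √((6486 - 2*(-105)*(-34 - 105)) - 15389) = √((6486 - 2*(-105)*(-139)) - 15389) = √((6486 - 1*29190) - 15389) = √((6486 - 29190) - 15389) = √(-22704 - 15389) = √(-38093) = I*√38093 ≈ 195.17*I)
(-19015 - 15403)/(Y + (38*53 + 13)) = (-19015 - 15403)/(I*√38093 + (38*53 + 13)) = -34418/(I*√38093 + (2014 + 13)) = -34418/(I*√38093 + 2027) = -34418/(2027 + I*√38093)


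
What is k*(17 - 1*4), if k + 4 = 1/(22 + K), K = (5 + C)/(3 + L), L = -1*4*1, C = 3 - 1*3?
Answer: -871/17 ≈ -51.235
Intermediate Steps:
C = 0 (C = 3 - 3 = 0)
L = -4 (L = -4*1 = -4)
K = -5 (K = (5 + 0)/(3 - 4) = 5/(-1) = 5*(-1) = -5)
k = -67/17 (k = -4 + 1/(22 - 5) = -4 + 1/17 = -67/17 ≈ -3.9412)
k*(17 - 1*4) = -67*(17 - 1*4)/17 = -67*(17 - 4)/17 = -67/17*13 = -871/17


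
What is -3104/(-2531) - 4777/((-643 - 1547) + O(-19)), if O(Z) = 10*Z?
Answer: 1145771/354340 ≈ 3.2335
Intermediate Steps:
-3104/(-2531) - 4777/((-643 - 1547) + O(-19)) = -3104/(-2531) - 4777/((-643 - 1547) + 10*(-19)) = -3104*(-1/2531) - 4777/(-2190 - 190) = 3104/2531 - 4777/(-2380) = 3104/2531 - 4777*(-1/2380) = 3104/2531 + 281/140 = 1145771/354340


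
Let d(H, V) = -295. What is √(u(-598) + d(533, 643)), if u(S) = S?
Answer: I*√893 ≈ 29.883*I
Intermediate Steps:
√(u(-598) + d(533, 643)) = √(-598 - 295) = √(-893) = I*√893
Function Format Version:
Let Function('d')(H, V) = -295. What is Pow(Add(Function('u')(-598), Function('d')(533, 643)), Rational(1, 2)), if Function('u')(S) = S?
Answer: Mul(I, Pow(893, Rational(1, 2))) ≈ Mul(29.883, I)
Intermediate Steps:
Pow(Add(Function('u')(-598), Function('d')(533, 643)), Rational(1, 2)) = Pow(Add(-598, -295), Rational(1, 2)) = Pow(-893, Rational(1, 2)) = Mul(I, Pow(893, Rational(1, 2)))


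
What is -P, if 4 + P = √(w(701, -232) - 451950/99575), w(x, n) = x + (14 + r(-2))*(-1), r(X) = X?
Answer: 4 - √10858490447/3983 ≈ -22.162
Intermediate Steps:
w(x, n) = -12 + x (w(x, n) = x + (14 - 2)*(-1) = x + 12*(-1) = x - 12 = -12 + x)
P = -4 + √10858490447/3983 (P = -4 + √((-12 + 701) - 451950/99575) = -4 + √(689 - 451950*1/99575) = -4 + √(689 - 18078/3983) = -4 + √(2726209/3983) = -4 + √10858490447/3983 ≈ 22.162)
-P = -(-4 + √10858490447/3983) = 4 - √10858490447/3983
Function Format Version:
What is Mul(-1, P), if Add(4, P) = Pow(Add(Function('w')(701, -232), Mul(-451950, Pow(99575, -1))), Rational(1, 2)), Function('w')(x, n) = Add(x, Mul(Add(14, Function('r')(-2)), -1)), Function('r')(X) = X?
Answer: Add(4, Mul(Rational(-1, 3983), Pow(10858490447, Rational(1, 2)))) ≈ -22.162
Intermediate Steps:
Function('w')(x, n) = Add(-12, x) (Function('w')(x, n) = Add(x, Mul(Add(14, -2), -1)) = Add(x, Mul(12, -1)) = Add(x, -12) = Add(-12, x))
P = Add(-4, Mul(Rational(1, 3983), Pow(10858490447, Rational(1, 2)))) (P = Add(-4, Pow(Add(Add(-12, 701), Mul(-451950, Pow(99575, -1))), Rational(1, 2))) = Add(-4, Pow(Add(689, Mul(-451950, Rational(1, 99575))), Rational(1, 2))) = Add(-4, Pow(Add(689, Rational(-18078, 3983)), Rational(1, 2))) = Add(-4, Pow(Rational(2726209, 3983), Rational(1, 2))) = Add(-4, Mul(Rational(1, 3983), Pow(10858490447, Rational(1, 2)))) ≈ 22.162)
Mul(-1, P) = Mul(-1, Add(-4, Mul(Rational(1, 3983), Pow(10858490447, Rational(1, 2))))) = Add(4, Mul(Rational(-1, 3983), Pow(10858490447, Rational(1, 2))))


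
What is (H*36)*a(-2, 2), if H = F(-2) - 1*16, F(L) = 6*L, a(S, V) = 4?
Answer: -4032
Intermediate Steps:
H = -28 (H = 6*(-2) - 1*16 = -12 - 16 = -28)
(H*36)*a(-2, 2) = -28*36*4 = -1008*4 = -4032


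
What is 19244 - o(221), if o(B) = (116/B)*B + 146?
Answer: 18982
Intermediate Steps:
o(B) = 262 (o(B) = 116 + 146 = 262)
19244 - o(221) = 19244 - 1*262 = 19244 - 262 = 18982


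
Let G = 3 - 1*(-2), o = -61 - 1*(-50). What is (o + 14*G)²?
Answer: 3481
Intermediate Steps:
o = -11 (o = -61 + 50 = -11)
G = 5 (G = 3 + 2 = 5)
(o + 14*G)² = (-11 + 14*5)² = (-11 + 70)² = 59² = 3481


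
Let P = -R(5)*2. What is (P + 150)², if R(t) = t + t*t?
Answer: 8100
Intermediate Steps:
R(t) = t + t²
P = -60 (P = -5*(1 + 5)*2 = -5*6*2 = -30*2 = -1*60 = -60)
(P + 150)² = (-60 + 150)² = 90² = 8100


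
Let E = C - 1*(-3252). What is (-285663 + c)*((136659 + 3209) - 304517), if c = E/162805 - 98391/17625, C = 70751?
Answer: 8997596046597414333/191295875 ≈ 4.7035e+10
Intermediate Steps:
E = 74003 (E = 70751 - 1*(-3252) = 70751 + 3252 = 74003)
c = -980949592/191295875 (c = 74003/162805 - 98391/17625 = 74003*(1/162805) - 98391*1/17625 = 74003/162805 - 32797/5875 = -980949592/191295875 ≈ -5.1279)
(-285663 + c)*((136659 + 3209) - 304517) = (-285663 - 980949592/191295875)*((136659 + 3209) - 304517) = -54647134489717*(139868 - 304517)/191295875 = -54647134489717/191295875*(-164649) = 8997596046597414333/191295875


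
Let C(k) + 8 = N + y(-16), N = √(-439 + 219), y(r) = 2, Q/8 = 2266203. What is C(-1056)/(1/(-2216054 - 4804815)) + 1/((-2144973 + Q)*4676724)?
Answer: 3149104113321429651337/74755800963324 - 14041738*I*√55 ≈ 4.2125e+7 - 1.0414e+8*I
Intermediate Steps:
Q = 18129624 (Q = 8*2266203 = 18129624)
N = 2*I*√55 (N = √(-220) = 2*I*√55 ≈ 14.832*I)
C(k) = -6 + 2*I*√55 (C(k) = -8 + (2*I*√55 + 2) = -8 + (2 + 2*I*√55) = -6 + 2*I*√55)
C(-1056)/(1/(-2216054 - 4804815)) + 1/((-2144973 + Q)*4676724) = (-6 + 2*I*√55)/(1/(-2216054 - 4804815)) + 1/((-2144973 + 18129624)*4676724) = (-6 + 2*I*√55)/(1/(-7020869)) + (1/4676724)/15984651 = (-6 + 2*I*√55)/(-1/7020869) + (1/15984651)*(1/4676724) = (-6 + 2*I*√55)*(-7020869) + 1/74755800963324 = (42125214 - 14041738*I*√55) + 1/74755800963324 = 3149104113321429651337/74755800963324 - 14041738*I*√55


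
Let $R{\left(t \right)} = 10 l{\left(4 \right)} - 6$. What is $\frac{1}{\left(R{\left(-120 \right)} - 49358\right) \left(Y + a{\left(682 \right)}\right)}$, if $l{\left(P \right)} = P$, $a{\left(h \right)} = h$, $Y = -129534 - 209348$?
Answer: $\frac{1}{16681376800} \approx 5.9947 \cdot 10^{-11}$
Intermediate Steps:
$Y = -338882$
$R{\left(t \right)} = 34$ ($R{\left(t \right)} = 10 \cdot 4 - 6 = 40 - 6 = 34$)
$\frac{1}{\left(R{\left(-120 \right)} - 49358\right) \left(Y + a{\left(682 \right)}\right)} = \frac{1}{\left(34 - 49358\right) \left(-338882 + 682\right)} = \frac{1}{\left(-49324\right) \left(-338200\right)} = \frac{1}{16681376800}$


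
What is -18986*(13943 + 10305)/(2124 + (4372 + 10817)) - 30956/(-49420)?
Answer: -5687768598133/213902115 ≈ -26591.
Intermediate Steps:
-18986*(13943 + 10305)/(2124 + (4372 + 10817)) - 30956/(-49420) = -18986*24248/(2124 + 15189) - 30956*(-1/49420) = -18986/(17313*(1/24248)) + 7739/12355 = -18986/17313/24248 + 7739/12355 = -18986*24248/17313 + 7739/12355 = -460372528/17313 + 7739/12355 = -5687768598133/213902115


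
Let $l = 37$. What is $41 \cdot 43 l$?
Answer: $65231$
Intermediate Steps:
$41 \cdot 43 l = 41 \cdot 43 \cdot 37 = 1763 \cdot 37 = 65231$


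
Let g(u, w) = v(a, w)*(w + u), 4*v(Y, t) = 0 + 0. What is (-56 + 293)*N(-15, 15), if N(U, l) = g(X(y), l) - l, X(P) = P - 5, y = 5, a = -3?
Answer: -3555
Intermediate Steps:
v(Y, t) = 0 (v(Y, t) = (0 + 0)/4 = (¼)*0 = 0)
X(P) = -5 + P
g(u, w) = 0 (g(u, w) = 0*(w + u) = 0*(u + w) = 0)
N(U, l) = -l (N(U, l) = 0 - l = -l)
(-56 + 293)*N(-15, 15) = (-56 + 293)*(-1*15) = 237*(-15) = -3555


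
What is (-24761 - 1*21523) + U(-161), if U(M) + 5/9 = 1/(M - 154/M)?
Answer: -170373472/3681 ≈ -46285.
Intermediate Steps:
U(M) = -5/9 + 1/(M - 154/M)
(-24761 - 1*21523) + U(-161) = (-24761 - 1*21523) + (770 - 5*(-161)² + 9*(-161))/(9*(-154 + (-161)²)) = (-24761 - 21523) + (770 - 5*25921 - 1449)/(9*(-154 + 25921)) = -46284 + (⅑)*(770 - 129605 - 1449)/25767 = -46284 + (⅑)*(1/25767)*(-130284) = -46284 - 2068/3681 = -170373472/3681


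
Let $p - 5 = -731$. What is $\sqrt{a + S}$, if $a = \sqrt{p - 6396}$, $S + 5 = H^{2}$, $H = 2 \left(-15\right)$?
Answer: $\sqrt{895 + i \sqrt{7122}} \approx 29.95 + 1.4089 i$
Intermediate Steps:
$p = -726$ ($p = 5 - 731 = -726$)
$H = -30$
$S = 895$ ($S = -5 + \left(-30\right)^{2} = -5 + 900 = 895$)
$a = i \sqrt{7122}$ ($a = \sqrt{-726 - 6396} = \sqrt{-7122} = i \sqrt{7122} \approx 84.392 i$)
$\sqrt{a + S} = \sqrt{i \sqrt{7122} + 895} = \sqrt{895 + i \sqrt{7122}}$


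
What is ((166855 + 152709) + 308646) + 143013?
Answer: 771223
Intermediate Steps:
((166855 + 152709) + 308646) + 143013 = (319564 + 308646) + 143013 = 628210 + 143013 = 771223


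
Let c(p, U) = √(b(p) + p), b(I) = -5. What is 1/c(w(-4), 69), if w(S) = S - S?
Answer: -I*√5/5 ≈ -0.44721*I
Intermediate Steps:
w(S) = 0
c(p, U) = √(-5 + p)
1/c(w(-4), 69) = 1/(√(-5 + 0)) = 1/(√(-5)) = 1/(I*√5) = -I*√5/5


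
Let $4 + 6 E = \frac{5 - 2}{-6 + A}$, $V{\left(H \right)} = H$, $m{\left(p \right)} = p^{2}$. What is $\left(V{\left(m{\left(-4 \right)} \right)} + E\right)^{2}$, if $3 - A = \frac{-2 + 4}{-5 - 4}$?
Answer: $\frac{5166529}{22500} \approx 229.62$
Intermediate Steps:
$A = \frac{29}{9}$ ($A = 3 - \frac{-2 + 4}{-5 - 4} = 3 - \frac{2}{-9} = 3 - 2 \left(- \frac{1}{9}\right) = 3 - - \frac{2}{9} = 3 + \frac{2}{9} = \frac{29}{9} \approx 3.2222$)
$E = - \frac{127}{150}$ ($E = - \frac{2}{3} + \frac{\left(5 - 2\right) \frac{1}{-6 + \frac{29}{9}}}{6} = - \frac{2}{3} + \frac{3 \frac{1}{- \frac{25}{9}}}{6} = - \frac{2}{3} + \frac{3 \left(- \frac{9}{25}\right)}{6} = - \frac{2}{3} + \frac{1}{6} \left(- \frac{27}{25}\right) = - \frac{2}{3} - \frac{9}{50} = - \frac{127}{150} \approx -0.84667$)
$\left(V{\left(m{\left(-4 \right)} \right)} + E\right)^{2} = \left(\left(-4\right)^{2} - \frac{127}{150}\right)^{2} = \left(16 - \frac{127}{150}\right)^{2} = \left(\frac{2273}{150}\right)^{2} = \frac{5166529}{22500}$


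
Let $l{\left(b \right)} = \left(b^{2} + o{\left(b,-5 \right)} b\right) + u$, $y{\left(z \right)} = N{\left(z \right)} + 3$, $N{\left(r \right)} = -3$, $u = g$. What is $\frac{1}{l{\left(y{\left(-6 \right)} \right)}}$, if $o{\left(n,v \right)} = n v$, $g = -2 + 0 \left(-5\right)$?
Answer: $- \frac{1}{2} \approx -0.5$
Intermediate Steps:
$g = -2$ ($g = -2 + 0 = -2$)
$u = -2$
$y{\left(z \right)} = 0$ ($y{\left(z \right)} = -3 + 3 = 0$)
$l{\left(b \right)} = -2 - 4 b^{2}$ ($l{\left(b \right)} = \left(b^{2} + b \left(-5\right) b\right) - 2 = \left(b^{2} + - 5 b b\right) - 2 = \left(b^{2} - 5 b^{2}\right) - 2 = - 4 b^{2} - 2 = -2 - 4 b^{2}$)
$\frac{1}{l{\left(y{\left(-6 \right)} \right)}} = \frac{1}{-2 - 4 \cdot 0^{2}} = \frac{1}{-2 - 0} = \frac{1}{-2 + 0} = \frac{1}{-2} = - \frac{1}{2}$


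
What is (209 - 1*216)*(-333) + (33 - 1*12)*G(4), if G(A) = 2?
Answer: 2373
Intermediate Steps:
(209 - 1*216)*(-333) + (33 - 1*12)*G(4) = (209 - 1*216)*(-333) + (33 - 1*12)*2 = (209 - 216)*(-333) + (33 - 12)*2 = -7*(-333) + 21*2 = 2331 + 42 = 2373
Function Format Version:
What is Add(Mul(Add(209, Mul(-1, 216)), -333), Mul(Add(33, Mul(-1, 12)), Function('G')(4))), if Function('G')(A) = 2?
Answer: 2373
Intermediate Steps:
Add(Mul(Add(209, Mul(-1, 216)), -333), Mul(Add(33, Mul(-1, 12)), Function('G')(4))) = Add(Mul(Add(209, Mul(-1, 216)), -333), Mul(Add(33, Mul(-1, 12)), 2)) = Add(Mul(Add(209, -216), -333), Mul(Add(33, -12), 2)) = Add(Mul(-7, -333), Mul(21, 2)) = Add(2331, 42) = 2373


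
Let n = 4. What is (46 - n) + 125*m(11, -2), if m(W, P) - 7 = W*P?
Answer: -1833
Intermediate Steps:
m(W, P) = 7 + P*W (m(W, P) = 7 + W*P = 7 + P*W)
(46 - n) + 125*m(11, -2) = (46 - 1*4) + 125*(7 - 2*11) = (46 - 4) + 125*(7 - 22) = 42 + 125*(-15) = 42 - 1875 = -1833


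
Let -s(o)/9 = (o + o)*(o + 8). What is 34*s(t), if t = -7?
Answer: 4284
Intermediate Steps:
s(o) = -18*o*(8 + o) (s(o) = -9*(o + o)*(o + 8) = -9*2*o*(8 + o) = -18*o*(8 + o))
34*s(t) = 34*(-18*(-7)*(8 - 7)) = 34*(-18*(-7)*1) = 34*126 = 4284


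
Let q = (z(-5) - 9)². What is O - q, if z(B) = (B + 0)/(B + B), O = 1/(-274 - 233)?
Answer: -146527/2028 ≈ -72.252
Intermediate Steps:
O = -1/507 (O = 1/(-507) = -1/507 ≈ -0.0019724)
z(B) = ½ (z(B) = B/((2*B)) = B*(1/(2*B)) = ½)
q = 289/4 (q = (½ - 9)² = (-17/2)² = 289/4 ≈ 72.250)
O - q = -1/507 - 1*289/4 = -1/507 - 289/4 = -146527/2028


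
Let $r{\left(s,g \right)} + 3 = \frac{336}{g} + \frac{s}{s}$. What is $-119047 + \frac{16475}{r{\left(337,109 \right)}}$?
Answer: $- \frac{12251771}{118} \approx -1.0383 \cdot 10^{5}$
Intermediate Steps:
$r{\left(s,g \right)} = -2 + \frac{336}{g}$ ($r{\left(s,g \right)} = -3 + \left(\frac{336}{g} + \frac{s}{s}\right) = -3 + \left(\frac{336}{g} + 1\right) = -3 + \left(1 + \frac{336}{g}\right) = -2 + \frac{336}{g}$)
$-119047 + \frac{16475}{r{\left(337,109 \right)}} = -119047 + \frac{16475}{-2 + \frac{336}{109}} = -119047 + \frac{16475}{\frac{118}{109}} = -119047 + 16475 \cdot \frac{109}{118} = -119047 + \frac{1795775}{118} = - \frac{12251771}{118}$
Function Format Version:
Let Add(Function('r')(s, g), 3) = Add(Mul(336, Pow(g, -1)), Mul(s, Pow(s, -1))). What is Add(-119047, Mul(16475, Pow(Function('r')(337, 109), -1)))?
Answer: Rational(-12251771, 118) ≈ -1.0383e+5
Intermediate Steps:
Function('r')(s, g) = Add(-2, Mul(336, Pow(g, -1))) (Function('r')(s, g) = Add(-3, Add(Mul(336, Pow(g, -1)), Mul(s, Pow(s, -1)))) = Add(-3, Add(Mul(336, Pow(g, -1)), 1)) = Add(-3, Add(1, Mul(336, Pow(g, -1)))) = Add(-2, Mul(336, Pow(g, -1))))
Add(-119047, Mul(16475, Pow(Function('r')(337, 109), -1))) = Add(-119047, Mul(16475, Pow(Add(-2, Mul(336, Pow(109, -1))), -1))) = Add(-119047, Mul(16475, Pow(Add(-2, Mul(336, Rational(1, 109))), -1))) = Add(-119047, Mul(16475, Pow(Add(-2, Rational(336, 109)), -1))) = Add(-119047, Mul(16475, Pow(Rational(118, 109), -1))) = Add(-119047, Mul(16475, Rational(109, 118))) = Add(-119047, Rational(1795775, 118)) = Rational(-12251771, 118)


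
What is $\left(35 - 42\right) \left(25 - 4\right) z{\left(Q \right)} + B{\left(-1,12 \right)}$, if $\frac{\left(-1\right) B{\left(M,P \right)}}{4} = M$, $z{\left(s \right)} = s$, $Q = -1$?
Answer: $151$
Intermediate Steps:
$B{\left(M,P \right)} = - 4 M$
$\left(35 - 42\right) \left(25 - 4\right) z{\left(Q \right)} + B{\left(-1,12 \right)} = \left(35 - 42\right) \left(25 - 4\right) \left(-1\right) - -4 = \left(-7\right) 21 \left(-1\right) + 4 = \left(-147\right) \left(-1\right) + 4 = 147 + 4 = 151$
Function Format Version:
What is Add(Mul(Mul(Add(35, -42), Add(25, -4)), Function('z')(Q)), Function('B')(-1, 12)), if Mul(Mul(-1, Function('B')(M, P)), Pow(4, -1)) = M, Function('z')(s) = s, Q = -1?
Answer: 151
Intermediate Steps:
Function('B')(M, P) = Mul(-4, M)
Add(Mul(Mul(Add(35, -42), Add(25, -4)), Function('z')(Q)), Function('B')(-1, 12)) = Add(Mul(Mul(Add(35, -42), Add(25, -4)), -1), Mul(-4, -1)) = Add(Mul(Mul(-7, 21), -1), 4) = Add(Mul(-147, -1), 4) = Add(147, 4) = 151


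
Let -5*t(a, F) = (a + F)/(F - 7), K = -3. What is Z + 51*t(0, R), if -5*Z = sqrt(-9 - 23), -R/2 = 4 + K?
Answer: -34/15 - 4*I*sqrt(2)/5 ≈ -2.2667 - 1.1314*I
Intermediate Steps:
R = -2 (R = -2*(4 - 3) = -2*1 = -2)
Z = -4*I*sqrt(2)/5 (Z = -sqrt(-9 - 23)/5 = -4*I*sqrt(2)/5 ≈ -1.1314*I)
t(a, F) = -(F + a)/(5*(-7 + F)) (t(a, F) = -(a + F)/(5*(F - 7)) = -(F + a)/(5*(-7 + F)))
Z + 51*t(0, R) = -4*I*sqrt(2)/5 + 51*((-1*(-2) - 1*0)/(5*(-7 - 2))) = -4*I*sqrt(2)/5 + 51*((1/5)*(2 + 0)/(-9)) = -4*I*sqrt(2)/5 + 51*((1/5)*(-1/9)*2) = -4*I*sqrt(2)/5 + 51*(-2/45) = -4*I*sqrt(2)/5 - 34/15 = -34/15 - 4*I*sqrt(2)/5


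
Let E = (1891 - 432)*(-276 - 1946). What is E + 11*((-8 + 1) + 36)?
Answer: -3241579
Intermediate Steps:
E = -3241898 (E = 1459*(-2222) = -3241898)
E + 11*((-8 + 1) + 36) = -3241898 + 11*((-8 + 1) + 36) = -3241898 + 11*(-7 + 36) = -3241898 + 11*29 = -3241898 + 319 = -3241579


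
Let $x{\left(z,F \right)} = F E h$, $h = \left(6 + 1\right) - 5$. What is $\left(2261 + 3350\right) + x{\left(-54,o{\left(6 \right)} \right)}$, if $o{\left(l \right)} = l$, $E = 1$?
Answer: $5623$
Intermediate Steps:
$h = 2$ ($h = 7 - 5 = 2$)
$x{\left(z,F \right)} = 2 F$ ($x{\left(z,F \right)} = F 1 \cdot 2 = F 2 = 2 F$)
$\left(2261 + 3350\right) + x{\left(-54,o{\left(6 \right)} \right)} = \left(2261 + 3350\right) + 2 \cdot 6 = 5611 + 12 = 5623$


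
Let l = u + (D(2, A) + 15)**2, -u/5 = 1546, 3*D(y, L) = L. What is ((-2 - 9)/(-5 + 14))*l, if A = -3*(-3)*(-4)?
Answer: 84931/9 ≈ 9436.8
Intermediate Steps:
A = -36 (A = 9*(-4) = -36)
D(y, L) = L/3
u = -7730 (u = -5*1546 = -7730)
l = -7721 (l = -7730 + ((1/3)*(-36) + 15)**2 = -7730 + (-12 + 15)**2 = -7730 + 3**2 = -7730 + 9 = -7721)
((-2 - 9)/(-5 + 14))*l = ((-2 - 9)/(-5 + 14))*(-7721) = -11/9*(-7721) = 84931/9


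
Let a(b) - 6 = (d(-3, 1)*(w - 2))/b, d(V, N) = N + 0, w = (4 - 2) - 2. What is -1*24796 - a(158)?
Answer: -1959357/79 ≈ -24802.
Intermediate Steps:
w = 0 (w = 2 - 2 = 0)
d(V, N) = N
a(b) = 6 - 2/b (a(b) = 6 + (1*(0 - 2))/b = 6 + (1*(-2))/b = 6 - 2/b)
-1*24796 - a(158) = -1*24796 - (6 - 2/158) = -24796 - (6 - 2*1/158) = -24796 - (6 - 1/79) = -24796 - 1*473/79 = -24796 - 473/79 = -1959357/79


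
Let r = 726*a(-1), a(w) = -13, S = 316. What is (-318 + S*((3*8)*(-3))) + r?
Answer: -32508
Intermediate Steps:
r = -9438 (r = 726*(-13) = -9438)
(-318 + S*((3*8)*(-3))) + r = (-318 + 316*((3*8)*(-3))) - 9438 = (-318 + 316*(24*(-3))) - 9438 = (-318 + 316*(-72)) - 9438 = (-318 - 22752) - 9438 = -23070 - 9438 = -32508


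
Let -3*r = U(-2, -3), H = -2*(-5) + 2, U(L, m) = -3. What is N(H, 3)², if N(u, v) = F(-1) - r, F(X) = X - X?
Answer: 1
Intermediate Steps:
H = 12 (H = 10 + 2 = 12)
F(X) = 0
r = 1 (r = -⅓*(-3) = 1)
N(u, v) = -1 (N(u, v) = 0 - 1*1 = 0 - 1 = -1)
N(H, 3)² = (-1)² = 1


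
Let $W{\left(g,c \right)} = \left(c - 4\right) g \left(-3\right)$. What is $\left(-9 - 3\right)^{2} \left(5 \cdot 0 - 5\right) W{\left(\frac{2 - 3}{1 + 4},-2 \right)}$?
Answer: $2592$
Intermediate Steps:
$W{\left(g,c \right)} = - 3 g \left(-4 + c\right)$ ($W{\left(g,c \right)} = \left(-4 + c\right) g \left(-3\right) = g \left(-4 + c\right) \left(-3\right) = - 3 g \left(-4 + c\right)$)
$\left(-9 - 3\right)^{2} \left(5 \cdot 0 - 5\right) W{\left(\frac{2 - 3}{1 + 4},-2 \right)} = \left(-9 - 3\right)^{2} \left(5 \cdot 0 - 5\right) 3 \frac{2 - 3}{1 + 4} \left(4 - -2\right) = \left(-12\right)^{2} \left(0 - 5\right) 3 \left(- \frac{1}{5}\right) \left(4 + 2\right) = 144 \left(- 5 \cdot 3 \left(\left(-1\right) \frac{1}{5}\right) 6\right) = 144 \left(- 5 \cdot 3 \left(- \frac{1}{5}\right) 6\right) = 144 \left(\left(-5\right) \left(- \frac{18}{5}\right)\right) = 144 \cdot 18 = 2592$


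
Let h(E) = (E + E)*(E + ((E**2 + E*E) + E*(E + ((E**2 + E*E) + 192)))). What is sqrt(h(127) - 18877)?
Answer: sqrt(1059075779) ≈ 32543.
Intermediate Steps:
h(E) = 2*E*(E + 2*E**2 + E*(192 + E + 2*E**2)) (h(E) = (2*E)*(E + ((E**2 + E**2) + E*(E + ((E**2 + E**2) + 192)))) = (2*E)*(E + (2*E**2 + E*(E + (2*E**2 + 192)))) = (2*E)*(E + (2*E**2 + E*(E + (192 + 2*E**2)))) = (2*E)*(E + (2*E**2 + E*(192 + E + 2*E**2))) = (2*E)*(E + 2*E**2 + E*(192 + E + 2*E**2)) = 2*E*(E + 2*E**2 + E*(192 + E + 2*E**2)))
sqrt(h(127) - 18877) = sqrt(127**2*(386 + 4*127**2 + 6*127) - 18877) = sqrt(16129*(386 + 4*16129 + 762) - 18877) = sqrt(16129*(386 + 64516 + 762) - 18877) = sqrt(16129*65664 - 18877) = sqrt(1059094656 - 18877) = sqrt(1059075779)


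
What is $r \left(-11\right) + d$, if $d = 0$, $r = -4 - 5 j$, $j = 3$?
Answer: $209$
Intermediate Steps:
$r = -19$ ($r = -4 - 15 = -19$)
$r \left(-11\right) + d = \left(-19\right) \left(-11\right) + 0 = 209 + 0 = 209$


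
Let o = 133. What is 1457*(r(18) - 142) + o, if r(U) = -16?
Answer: -230073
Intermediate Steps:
1457*(r(18) - 142) + o = 1457*(-16 - 142) + 133 = 1457*(-158) + 133 = -230206 + 133 = -230073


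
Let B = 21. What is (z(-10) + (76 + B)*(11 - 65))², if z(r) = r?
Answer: 27541504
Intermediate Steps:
(z(-10) + (76 + B)*(11 - 65))² = (-10 + (76 + 21)*(11 - 65))² = (-10 + 97*(-54))² = (-10 - 5238)² = (-5248)² = 27541504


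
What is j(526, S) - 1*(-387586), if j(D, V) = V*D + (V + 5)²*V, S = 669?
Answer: 304650124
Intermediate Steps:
j(D, V) = D*V + V*(5 + V)² (j(D, V) = D*V + (5 + V)²*V = D*V + V*(5 + V)²)
j(526, S) - 1*(-387586) = 669*(526 + (5 + 669)²) - 1*(-387586) = 669*(526 + 674²) + 387586 = 669*(526 + 454276) + 387586 = 669*454802 + 387586 = 304262538 + 387586 = 304650124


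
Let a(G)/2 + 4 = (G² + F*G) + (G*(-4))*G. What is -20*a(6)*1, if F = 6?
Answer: 3040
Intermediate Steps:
a(G) = -8 - 6*G² + 12*G (a(G) = -8 + 2*((G² + 6*G) + (G*(-4))*G) = -8 + 2*((G² + 6*G) + (-4*G)*G) = -8 + 2*((G² + 6*G) - 4*G²) = -8 + 2*(-3*G² + 6*G) = -8 + (-6*G² + 12*G) = -8 - 6*G² + 12*G)
-20*a(6)*1 = -20*(-8 - 6*6² + 12*6)*1 = -20*(-8 - 6*36 + 72)*1 = -20*(-8 - 216 + 72)*1 = -20*(-152)*1 = 3040*1 = 3040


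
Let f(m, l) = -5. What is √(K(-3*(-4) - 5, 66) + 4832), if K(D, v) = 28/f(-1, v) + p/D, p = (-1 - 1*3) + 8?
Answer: 4*√369565/35 ≈ 69.476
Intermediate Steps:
p = 4 (p = (-1 - 3) + 8 = -4 + 8 = 4)
K(D, v) = -28/5 + 4/D (K(D, v) = 28/(-5) + 4/D = 28*(-⅕) + 4/D = -28/5 + 4/D)
√(K(-3*(-4) - 5, 66) + 4832) = √((-28/5 + 4/(-3*(-4) - 5)) + 4832) = √((-28/5 + 4/(12 - 5)) + 4832) = √((-28/5 + 4/7) + 4832) = √(-176/35 + 4832) = √(168944/35) = 4*√369565/35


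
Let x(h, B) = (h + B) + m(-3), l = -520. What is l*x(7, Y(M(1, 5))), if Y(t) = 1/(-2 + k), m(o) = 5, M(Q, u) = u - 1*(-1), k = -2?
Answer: -6110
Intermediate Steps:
M(Q, u) = 1 + u (M(Q, u) = u + 1 = 1 + u)
Y(t) = -1/4 (Y(t) = 1/(-2 - 2) = 1/(-4) = -1/4)
x(h, B) = 5 + B + h (x(h, B) = (h + B) + 5 = (B + h) + 5 = 5 + B + h)
l*x(7, Y(M(1, 5))) = -520*(5 - 1/4 + 7) = -520*47/4 = -6110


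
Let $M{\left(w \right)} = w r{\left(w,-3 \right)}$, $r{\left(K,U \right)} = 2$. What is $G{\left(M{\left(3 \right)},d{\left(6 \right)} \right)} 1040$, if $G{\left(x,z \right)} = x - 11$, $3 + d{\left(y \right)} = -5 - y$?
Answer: $-5200$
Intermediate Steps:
$d{\left(y \right)} = -8 - y$ ($d{\left(y \right)} = -3 - \left(5 + y\right) = -8 - y$)
$M{\left(w \right)} = 2 w$ ($M{\left(w \right)} = w 2 = 2 w$)
$G{\left(x,z \right)} = -11 + x$
$G{\left(M{\left(3 \right)},d{\left(6 \right)} \right)} 1040 = \left(-11 + 2 \cdot 3\right) 1040 = \left(-11 + 6\right) 1040 = \left(-5\right) 1040 = -5200$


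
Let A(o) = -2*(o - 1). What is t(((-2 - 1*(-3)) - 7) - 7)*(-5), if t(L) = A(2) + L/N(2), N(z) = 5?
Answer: 23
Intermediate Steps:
A(o) = 2 - 2*o (A(o) = -2*(-1 + o) = 2 - 2*o)
t(L) = -2 + L/5 (t(L) = (2 - 2*2) + L/5 = (2 - 4) + L*(⅕) = -2 + L/5)
t(((-2 - 1*(-3)) - 7) - 7)*(-5) = (-2 + (((-2 - 1*(-3)) - 7) - 7)/5)*(-5) = (-2 + (((-2 + 3) - 7) - 7)/5)*(-5) = (-2 + ((1 - 7) - 7)/5)*(-5) = (-2 + (-6 - 7)/5)*(-5) = (-2 + (⅕)*(-13))*(-5) = (-2 - 13/5)*(-5) = -23/5*(-5) = 23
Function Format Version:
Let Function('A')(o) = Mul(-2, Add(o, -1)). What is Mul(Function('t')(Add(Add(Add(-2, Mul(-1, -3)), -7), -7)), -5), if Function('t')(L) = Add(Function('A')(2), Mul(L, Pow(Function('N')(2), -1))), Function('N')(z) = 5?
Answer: 23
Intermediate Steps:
Function('A')(o) = Add(2, Mul(-2, o)) (Function('A')(o) = Mul(-2, Add(-1, o)) = Add(2, Mul(-2, o)))
Function('t')(L) = Add(-2, Mul(Rational(1, 5), L)) (Function('t')(L) = Add(Add(2, Mul(-2, 2)), Mul(L, Pow(5, -1))) = Add(Add(2, -4), Mul(L, Rational(1, 5))) = Add(-2, Mul(Rational(1, 5), L)))
Mul(Function('t')(Add(Add(Add(-2, Mul(-1, -3)), -7), -7)), -5) = Mul(Add(-2, Mul(Rational(1, 5), Add(Add(Add(-2, Mul(-1, -3)), -7), -7))), -5) = Mul(Add(-2, Mul(Rational(1, 5), Add(Add(Add(-2, 3), -7), -7))), -5) = Mul(Add(-2, Mul(Rational(1, 5), Add(Add(1, -7), -7))), -5) = Mul(Add(-2, Mul(Rational(1, 5), Add(-6, -7))), -5) = Mul(Add(-2, Mul(Rational(1, 5), -13)), -5) = Mul(Add(-2, Rational(-13, 5)), -5) = Mul(Rational(-23, 5), -5) = 23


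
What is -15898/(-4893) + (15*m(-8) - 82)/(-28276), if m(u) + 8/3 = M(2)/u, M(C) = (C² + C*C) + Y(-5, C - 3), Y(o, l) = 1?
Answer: 3601690907/1106835744 ≈ 3.2540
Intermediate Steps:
M(C) = 1 + 2*C² (M(C) = (C² + C*C) + 1 = (C² + C²) + 1 = 2*C² + 1 = 1 + 2*C²)
m(u) = -8/3 + 9/u (m(u) = -8/3 + (1 + 2*2²)/u = -8/3 + (1 + 2*4)/u = -8/3 + (1 + 8)/u = -8/3 + 9/u)
-15898/(-4893) + (15*m(-8) - 82)/(-28276) = -15898/(-4893) + (15*(-8/3 + 9/(-8)) - 82)/(-28276) = -15898*(-1/4893) + (15*(-8/3 + 9*(-⅛)) - 82)*(-1/28276) = 15898/4893 + (15*(-8/3 - 9/8) - 82)*(-1/28276) = 15898/4893 + (15*(-91/24) - 82)*(-1/28276) = 15898/4893 + (-455/8 - 82)*(-1/28276) = 15898/4893 - 1111/8*(-1/28276) = 15898/4893 + 1111/226208 = 3601690907/1106835744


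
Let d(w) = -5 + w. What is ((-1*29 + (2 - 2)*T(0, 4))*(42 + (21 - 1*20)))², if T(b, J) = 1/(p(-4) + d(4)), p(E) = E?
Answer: 1555009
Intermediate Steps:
T(b, J) = -⅕ (T(b, J) = 1/(-4 + (-5 + 4)) = 1/(-4 - 1) = 1/(-5) = -⅕)
((-1*29 + (2 - 2)*T(0, 4))*(42 + (21 - 1*20)))² = ((-1*29 + (2 - 2)*(-⅕))*(42 + (21 - 1*20)))² = ((-29 + 0*(-⅕))*(42 + (21 - 20)))² = ((-29 + 0)*(42 + 1))² = (-29*43)² = (-1247)² = 1555009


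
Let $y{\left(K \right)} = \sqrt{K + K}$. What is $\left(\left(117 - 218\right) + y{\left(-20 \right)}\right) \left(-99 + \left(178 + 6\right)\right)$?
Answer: $-8585 + 170 i \sqrt{10} \approx -8585.0 + 537.59 i$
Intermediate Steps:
$y{\left(K \right)} = \sqrt{2} \sqrt{K}$ ($y{\left(K \right)} = \sqrt{2 K} = \sqrt{2} \sqrt{K}$)
$\left(\left(117 - 218\right) + y{\left(-20 \right)}\right) \left(-99 + \left(178 + 6\right)\right) = \left(\left(117 - 218\right) + \sqrt{2} \sqrt{-20}\right) \left(-99 + \left(178 + 6\right)\right) = \left(-101 + \sqrt{2} \cdot 2 i \sqrt{5}\right) \left(-99 + 184\right) = \left(-101 + 2 i \sqrt{10}\right) 85 = -8585 + 170 i \sqrt{10}$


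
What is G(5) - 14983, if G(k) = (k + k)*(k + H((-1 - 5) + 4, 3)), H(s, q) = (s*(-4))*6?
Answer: -14453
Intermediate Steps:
H(s, q) = -24*s (H(s, q) = -4*s*6 = -24*s)
G(k) = 2*k*(48 + k) (G(k) = (k + k)*(k - 24*((-1 - 5) + 4)) = (2*k)*(k - 24*(-6 + 4)) = (2*k)*(k - 24*(-2)) = (2*k)*(k + 48) = (2*k)*(48 + k) = 2*k*(48 + k))
G(5) - 14983 = 2*5*(48 + 5) - 14983 = 2*5*53 - 14983 = 530 - 14983 = -14453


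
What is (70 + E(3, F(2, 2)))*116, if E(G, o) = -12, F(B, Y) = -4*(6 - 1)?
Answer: 6728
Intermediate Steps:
F(B, Y) = -20 (F(B, Y) = -4*5 = -20)
(70 + E(3, F(2, 2)))*116 = (70 - 12)*116 = 58*116 = 6728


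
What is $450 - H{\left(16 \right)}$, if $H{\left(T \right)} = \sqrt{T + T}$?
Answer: $450 - 4 \sqrt{2} \approx 444.34$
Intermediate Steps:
$H{\left(T \right)} = \sqrt{2} \sqrt{T}$ ($H{\left(T \right)} = \sqrt{2 T} = \sqrt{2} \sqrt{T}$)
$450 - H{\left(16 \right)} = 450 - \sqrt{2} \sqrt{16} = 450 - \sqrt{2} \cdot 4 = 450 - 4 \sqrt{2}$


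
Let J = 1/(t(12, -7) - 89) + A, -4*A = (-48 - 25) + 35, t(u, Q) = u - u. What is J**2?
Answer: 2852721/31684 ≈ 90.037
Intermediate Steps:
t(u, Q) = 0
A = 19/2 (A = -((-48 - 25) + 35)/4 = -(-73 + 35)/4 = -1/4*(-38) = 19/2 ≈ 9.5000)
J = 1689/178 (J = 1/(0 - 89) + 19/2 = 1/(-89) + 19/2 = -1/89 + 19/2 = 1689/178 ≈ 9.4888)
J**2 = (1689/178)**2 = 2852721/31684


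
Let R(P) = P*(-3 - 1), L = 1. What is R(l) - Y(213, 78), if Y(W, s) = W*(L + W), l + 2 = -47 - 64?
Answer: -45130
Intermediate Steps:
l = -113 (l = -2 + (-47 - 64) = -2 - 111 = -113)
Y(W, s) = W*(1 + W)
R(P) = -4*P (R(P) = P*(-4) = -4*P)
R(l) - Y(213, 78) = -4*(-113) - 213*(1 + 213) = 452 - 213*214 = 452 - 1*45582 = 452 - 45582 = -45130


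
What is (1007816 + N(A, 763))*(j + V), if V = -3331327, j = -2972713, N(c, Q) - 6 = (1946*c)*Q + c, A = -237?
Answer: 2212021702045640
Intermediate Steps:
N(c, Q) = 6 + c + 1946*Q*c (N(c, Q) = 6 + ((1946*c)*Q + c) = 6 + (1946*Q*c + c) = 6 + (c + 1946*Q*c) = 6 + c + 1946*Q*c)
(1007816 + N(A, 763))*(j + V) = (1007816 + (6 - 237 + 1946*763*(-237)))*(-2972713 - 3331327) = (1007816 + (6 - 237 - 351897126))*(-6304040) = (1007816 - 351897357)*(-6304040) = -350889541*(-6304040) = 2212021702045640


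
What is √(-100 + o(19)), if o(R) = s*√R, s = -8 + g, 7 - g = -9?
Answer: 2*√(-25 + 2*√19) ≈ 8.0702*I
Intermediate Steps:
g = 16 (g = 7 - 1*(-9) = 7 + 9 = 16)
s = 8 (s = -8 + 16 = 8)
o(R) = 8*√R
√(-100 + o(19)) = √(-100 + 8*√19)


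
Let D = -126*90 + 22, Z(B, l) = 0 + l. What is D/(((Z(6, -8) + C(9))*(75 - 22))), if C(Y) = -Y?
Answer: 11318/901 ≈ 12.562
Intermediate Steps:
Z(B, l) = l
D = -11318 (D = -11340 + 22 = -11318)
D/(((Z(6, -8) + C(9))*(75 - 22))) = -11318*1/((-8 - 1*9)*(75 - 22)) = -11318*1/(53*(-8 - 9)) = -11318/((-17*53)) = -11318/(-901) = -11318*(-1/901) = 11318/901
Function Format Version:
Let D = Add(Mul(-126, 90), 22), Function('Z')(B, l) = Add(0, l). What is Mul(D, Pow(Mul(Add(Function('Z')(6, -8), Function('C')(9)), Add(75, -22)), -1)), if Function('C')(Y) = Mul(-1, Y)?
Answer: Rational(11318, 901) ≈ 12.562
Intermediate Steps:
Function('Z')(B, l) = l
D = -11318 (D = Add(-11340, 22) = -11318)
Mul(D, Pow(Mul(Add(Function('Z')(6, -8), Function('C')(9)), Add(75, -22)), -1)) = Mul(-11318, Pow(Mul(Add(-8, Mul(-1, 9)), Add(75, -22)), -1)) = Mul(-11318, Pow(Mul(Add(-8, -9), 53), -1)) = Mul(-11318, Pow(Mul(-17, 53), -1)) = Mul(-11318, Pow(-901, -1)) = Mul(-11318, Rational(-1, 901)) = Rational(11318, 901)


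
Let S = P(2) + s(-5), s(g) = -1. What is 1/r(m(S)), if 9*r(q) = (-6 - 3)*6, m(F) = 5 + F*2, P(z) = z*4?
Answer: -1/6 ≈ -0.16667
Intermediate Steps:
P(z) = 4*z
S = 7 (S = 4*2 - 1 = 8 - 1 = 7)
m(F) = 5 + 2*F
r(q) = -6 (r(q) = ((-6 - 3)*6)/9 = (-9*6)/9 = (1/9)*(-54) = -6)
1/r(m(S)) = 1/(-6) = -1/6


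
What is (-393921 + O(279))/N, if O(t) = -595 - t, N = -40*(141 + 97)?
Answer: 78959/1904 ≈ 41.470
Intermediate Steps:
N = -9520 (N = -40*238 = -9520)
(-393921 + O(279))/N = (-393921 + (-595 - 1*279))/(-9520) = (-393921 + (-595 - 279))*(-1/9520) = (-393921 - 874)*(-1/9520) = -394795*(-1/9520) = 78959/1904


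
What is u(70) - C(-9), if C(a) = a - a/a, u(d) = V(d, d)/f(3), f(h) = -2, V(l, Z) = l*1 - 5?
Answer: -45/2 ≈ -22.500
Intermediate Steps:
V(l, Z) = -5 + l (V(l, Z) = l - 5 = -5 + l)
u(d) = 5/2 - d/2 (u(d) = (-5 + d)/(-2) = (-5 + d)*(-1/2) = 5/2 - d/2)
C(a) = -1 + a (C(a) = a - 1*1 = a - 1 = -1 + a)
u(70) - C(-9) = (5/2 - 1/2*70) - (-1 - 9) = (5/2 - 35) - 1*(-10) = -65/2 + 10 = -45/2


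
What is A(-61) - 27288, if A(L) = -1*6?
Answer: -27294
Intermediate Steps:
A(L) = -6
A(-61) - 27288 = -6 - 27288 = -27294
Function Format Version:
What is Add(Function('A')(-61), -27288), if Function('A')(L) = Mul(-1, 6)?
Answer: -27294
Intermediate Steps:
Function('A')(L) = -6
Add(Function('A')(-61), -27288) = Add(-6, -27288) = -27294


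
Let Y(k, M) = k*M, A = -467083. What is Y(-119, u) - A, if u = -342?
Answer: 507781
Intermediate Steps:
Y(k, M) = M*k
Y(-119, u) - A = -342*(-119) - 1*(-467083) = 40698 + 467083 = 507781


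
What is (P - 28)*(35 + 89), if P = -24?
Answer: -6448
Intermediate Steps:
(P - 28)*(35 + 89) = (-24 - 28)*(35 + 89) = -52*124 = -6448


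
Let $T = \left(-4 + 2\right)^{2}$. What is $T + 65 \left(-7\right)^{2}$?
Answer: $3189$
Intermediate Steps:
$T = 4$ ($T = \left(-2\right)^{2} = 4$)
$T + 65 \left(-7\right)^{2} = 4 + 65 \left(-7\right)^{2} = 4 + 65 \cdot 49 = 4 + 3185 = 3189$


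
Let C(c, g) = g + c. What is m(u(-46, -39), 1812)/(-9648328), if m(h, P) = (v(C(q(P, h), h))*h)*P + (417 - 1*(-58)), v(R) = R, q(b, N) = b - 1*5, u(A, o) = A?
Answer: 146782397/9648328 ≈ 15.213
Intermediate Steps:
q(b, N) = -5 + b (q(b, N) = b - 5 = -5 + b)
C(c, g) = c + g
m(h, P) = 475 + P*h*(-5 + P + h) (m(h, P) = (((-5 + P) + h)*h)*P + (417 - 1*(-58)) = ((-5 + P + h)*h)*P + (417 + 58) = (h*(-5 + P + h))*P + 475 = P*h*(-5 + P + h) + 475 = 475 + P*h*(-5 + P + h))
m(u(-46, -39), 1812)/(-9648328) = (475 + 1812*(-46)*(-5 + 1812 - 46))/(-9648328) = (475 + 1812*(-46)*1761)*(-1/9648328) = (475 - 146782872)*(-1/9648328) = -146782397*(-1/9648328) = 146782397/9648328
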